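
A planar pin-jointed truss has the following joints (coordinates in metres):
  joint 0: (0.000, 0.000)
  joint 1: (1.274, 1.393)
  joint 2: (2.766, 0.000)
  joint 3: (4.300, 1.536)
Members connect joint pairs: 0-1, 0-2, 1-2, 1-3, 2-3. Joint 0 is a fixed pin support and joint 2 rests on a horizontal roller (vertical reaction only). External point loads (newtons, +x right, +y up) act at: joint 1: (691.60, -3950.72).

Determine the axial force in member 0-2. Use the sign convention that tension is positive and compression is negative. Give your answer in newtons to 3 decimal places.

2322.051

N=4 nodes, M=5 members, R=3 reactions → 2N=8, M+R=8
member 0 (0-1): L=1.8877, (cx,cy)=(0.6749,0.7379)
member 1 (0-2): L=2.7660, (cx,cy)=(1.0000,0.0000)
member 2 (1-2): L=2.0412, (cx,cy)=(0.7309,-0.6824)
member 3 (1-3): L=3.0294, (cx,cy)=(0.9989,0.0472)
member 4 (2-3): L=2.1708, (cx,cy)=(0.7066,0.7076)
solve A·x = −loads:
  F[0-1] = -2415.8961 N (compression)
  F[0-2] = +2322.0511 N (tension)
  F[1-2] = -3176.7960 N (compression)
  F[1-3] = +0.0000 N (tension)
  F[2-3] = -0.0000 N (compression)
  Rx@0 = -691.6000 N
  Ry@0 = +1782.7460 N
  Ry@2 = +2167.9740 N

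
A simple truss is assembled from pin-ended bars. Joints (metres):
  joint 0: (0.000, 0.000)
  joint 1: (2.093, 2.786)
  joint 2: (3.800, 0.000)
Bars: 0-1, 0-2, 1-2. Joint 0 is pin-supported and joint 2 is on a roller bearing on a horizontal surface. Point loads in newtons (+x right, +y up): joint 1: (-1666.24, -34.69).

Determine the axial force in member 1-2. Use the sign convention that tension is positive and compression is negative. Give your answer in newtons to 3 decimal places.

1410.278

N=3 nodes, M=3 members, R=3 reactions → 2N=6, M+R=6
member 0 (0-1): L=3.4846, (cx,cy)=(0.6006,0.7995)
member 1 (0-2): L=3.8000, (cx,cy)=(1.0000,0.0000)
member 2 (1-2): L=3.2674, (cx,cy)=(0.5224,-0.8527)
solve A·x = −loads:
  F[0-1] = -1547.4332 N (compression)
  F[0-2] = -736.7856 N (compression)
  F[1-2] = +1410.2779 N (tension)
  Rx@0 = +1666.2400 N
  Ry@0 = +1237.2001 N
  Ry@2 = -1202.5101 N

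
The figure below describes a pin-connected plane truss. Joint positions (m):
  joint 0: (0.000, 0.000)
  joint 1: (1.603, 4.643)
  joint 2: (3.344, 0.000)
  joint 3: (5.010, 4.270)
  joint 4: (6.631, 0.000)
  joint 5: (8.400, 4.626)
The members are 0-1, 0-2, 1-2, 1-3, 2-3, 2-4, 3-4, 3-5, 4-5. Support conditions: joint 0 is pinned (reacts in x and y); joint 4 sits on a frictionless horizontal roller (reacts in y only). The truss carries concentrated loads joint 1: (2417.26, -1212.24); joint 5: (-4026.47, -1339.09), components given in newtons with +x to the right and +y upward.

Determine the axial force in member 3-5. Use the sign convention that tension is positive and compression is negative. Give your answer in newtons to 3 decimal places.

N=6 nodes, M=9 members, R=3 reactions → 2N=12, M+R=12
member 0 (0-1): L=4.9119, (cx,cy)=(0.3263,0.9452)
member 1 (0-2): L=3.3440, (cx,cy)=(1.0000,0.0000)
member 2 (1-2): L=4.9587, (cx,cy)=(0.3511,-0.9363)
member 3 (1-3): L=3.4274, (cx,cy)=(0.9941,-0.1088)
member 4 (2-3): L=4.5835, (cx,cy)=(0.3635,0.9316)
member 5 (2-4): L=3.2870, (cx,cy)=(1.0000,0.0000)
member 6 (3-4): L=4.5673, (cx,cy)=(0.3549,-0.9349)
member 7 (3-5): L=3.4086, (cx,cy)=(0.9945,0.1044)
member 8 (4-5): L=4.9527, (cx,cy)=(0.3572,0.9340)
solve A·x = −loads:
  F[0-1] = -1775.6052 N (compression)
  F[0-2] = -1029.7443 N (compression)
  F[1-2] = +884.5464 N (tension)
  F[1-3] = -3327.0526 N (compression)
  F[2-3] = -889.0418 N (compression)
  F[2-4] = -396.0319 N (compression)
  F[3-4] = +87.3309 N (tension)
  F[3-5] = -3681.5668 N (compression)
  F[4-5] = -1022.0008 N (compression)
  Rx@0 = +1609.2100 N
  Ry@0 = +1678.3901 N
  Ry@4 = +872.9399 N

-3681.567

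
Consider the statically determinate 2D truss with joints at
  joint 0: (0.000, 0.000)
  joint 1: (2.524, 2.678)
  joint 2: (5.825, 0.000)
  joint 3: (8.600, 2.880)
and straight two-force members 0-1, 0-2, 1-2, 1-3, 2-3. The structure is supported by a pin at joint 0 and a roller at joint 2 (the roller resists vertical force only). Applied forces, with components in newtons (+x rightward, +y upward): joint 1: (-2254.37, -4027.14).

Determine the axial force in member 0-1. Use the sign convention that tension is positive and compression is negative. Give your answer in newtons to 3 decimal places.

-4560.251

N=4 nodes, M=5 members, R=3 reactions → 2N=8, M+R=8
member 0 (0-1): L=3.6800, (cx,cy)=(0.6859,0.7277)
member 1 (0-2): L=5.8250, (cx,cy)=(1.0000,0.0000)
member 2 (1-2): L=4.2507, (cx,cy)=(0.7766,-0.6300)
member 3 (1-3): L=6.0794, (cx,cy)=(0.9994,0.0332)
member 4 (2-3): L=3.9994, (cx,cy)=(0.6939,0.7201)
solve A·x = −loads:
  F[0-1] = -4560.2507 N (compression)
  F[0-2] = +873.3833 N (tension)
  F[1-2] = -1124.6512 N (compression)
  F[1-3] = -0.0000 N (compression)
  F[2-3] = +0.0000 N (tension)
  Rx@0 = +2254.3700 N
  Ry@0 = +3318.5909 N
  Ry@2 = +708.5491 N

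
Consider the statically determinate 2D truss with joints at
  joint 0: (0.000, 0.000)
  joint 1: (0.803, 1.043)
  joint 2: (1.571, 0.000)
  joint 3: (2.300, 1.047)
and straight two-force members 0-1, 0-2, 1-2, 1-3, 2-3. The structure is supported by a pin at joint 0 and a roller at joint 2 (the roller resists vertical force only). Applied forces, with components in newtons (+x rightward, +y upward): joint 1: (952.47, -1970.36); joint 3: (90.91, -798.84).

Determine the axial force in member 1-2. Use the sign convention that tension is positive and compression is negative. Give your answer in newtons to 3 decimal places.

-2569.422

N=4 nodes, M=5 members, R=3 reactions → 2N=8, M+R=8
member 0 (0-1): L=1.3163, (cx,cy)=(0.6100,0.7924)
member 1 (0-2): L=1.5710, (cx,cy)=(1.0000,0.0000)
member 2 (1-2): L=1.2953, (cx,cy)=(0.5929,-0.8052)
member 3 (1-3): L=1.4970, (cx,cy)=(1.0000,0.0027)
member 4 (2-3): L=1.2758, (cx,cy)=(0.5714,0.8207)
solve A·x = −loads:
  F[0-1] = +126.7073 N (tension)
  F[0-2] = +966.0833 N (tension)
  F[1-2] = -2569.4220 N (compression)
  F[1-3] = +648.3309 N (tension)
  F[2-3] = -975.5160 N (compression)
  Rx@0 = -1043.3800 N
  Ry@0 = -100.3990 N
  Ry@2 = +2869.5990 N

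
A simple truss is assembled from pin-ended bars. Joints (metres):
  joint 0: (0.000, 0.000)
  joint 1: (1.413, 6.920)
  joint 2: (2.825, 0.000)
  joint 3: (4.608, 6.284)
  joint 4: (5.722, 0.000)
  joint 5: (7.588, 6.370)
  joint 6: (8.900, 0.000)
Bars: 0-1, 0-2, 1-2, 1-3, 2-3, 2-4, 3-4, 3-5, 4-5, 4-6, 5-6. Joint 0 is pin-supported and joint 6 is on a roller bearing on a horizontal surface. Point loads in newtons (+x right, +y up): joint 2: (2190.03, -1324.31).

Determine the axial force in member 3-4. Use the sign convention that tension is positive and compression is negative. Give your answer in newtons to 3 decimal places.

-433.110

N=7 nodes, M=11 members, R=3 reactions → 2N=14, M+R=14
member 0 (0-1): L=7.0628, (cx,cy)=(0.2001,0.9798)
member 1 (0-2): L=2.8250, (cx,cy)=(1.0000,0.0000)
member 2 (1-2): L=7.0626, (cx,cy)=(0.1999,-0.9798)
member 3 (1-3): L=3.2577, (cx,cy)=(0.9808,-0.1952)
member 4 (2-3): L=6.5321, (cx,cy)=(0.2730,0.9620)
member 5 (2-4): L=2.8970, (cx,cy)=(1.0000,0.0000)
member 6 (3-4): L=6.3820, (cx,cy)=(0.1746,-0.9846)
member 7 (3-5): L=2.9812, (cx,cy)=(0.9996,0.0288)
member 8 (4-5): L=6.6377, (cx,cy)=(0.2811,0.9597)
member 9 (4-6): L=3.1780, (cx,cy)=(1.0000,0.0000)
member 10 (5-6): L=6.5037, (cx,cy)=(0.2017,-0.9794)
solve A·x = −loads:
  F[0-1] = -922.6054 N (compression)
  F[0-2] = +2374.6089 N (tension)
  F[1-2] = +1000.7260 N (tension)
  F[1-3] = -392.1977 N (compression)
  F[2-3] = +357.3586 N (tension)
  F[2-4] = +287.1056 N (tension)
  F[3-4] = -433.1099 N (compression)
  F[3-5] = -211.5926 N (compression)
  F[4-5] = +444.3817 N (tension)
  F[4-6] = +86.5790 N (tension)
  F[5-6] = -429.1804 N (compression)
  Rx@0 = -2190.0300 N
  Ry@0 = +903.9532 N
  Ry@6 = +420.3568 N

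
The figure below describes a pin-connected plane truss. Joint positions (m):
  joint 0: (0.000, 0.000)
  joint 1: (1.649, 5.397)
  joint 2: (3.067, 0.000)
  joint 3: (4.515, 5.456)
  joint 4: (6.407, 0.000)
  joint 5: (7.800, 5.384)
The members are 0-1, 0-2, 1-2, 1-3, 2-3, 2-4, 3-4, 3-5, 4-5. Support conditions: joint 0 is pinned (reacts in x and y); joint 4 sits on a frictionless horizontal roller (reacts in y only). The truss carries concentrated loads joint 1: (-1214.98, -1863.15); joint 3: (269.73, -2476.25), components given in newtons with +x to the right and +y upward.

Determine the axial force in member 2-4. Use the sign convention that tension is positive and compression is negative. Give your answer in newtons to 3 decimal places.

496.157

N=6 nodes, M=9 members, R=3 reactions → 2N=12, M+R=12
member 0 (0-1): L=5.6433, (cx,cy)=(0.2922,0.9564)
member 1 (0-2): L=3.0670, (cx,cy)=(1.0000,0.0000)
member 2 (1-2): L=5.5802, (cx,cy)=(0.2541,-0.9672)
member 3 (1-3): L=2.8666, (cx,cy)=(0.9998,0.0206)
member 4 (2-3): L=5.6449, (cx,cy)=(0.2565,0.9665)
member 5 (2-4): L=3.3400, (cx,cy)=(1.0000,0.0000)
member 6 (3-4): L=5.7747, (cx,cy)=(0.3276,-0.9448)
member 7 (3-5): L=3.2858, (cx,cy)=(0.9998,-0.0219)
member 8 (4-5): L=5.5613, (cx,cy)=(0.2505,0.9681)
solve A·x = −loads:
  F[0-1] = -3041.3587 N (compression)
  F[0-2] = -56.5497 N (compression)
  F[1-2] = +1082.0461 N (tension)
  F[1-3] = +51.3275 N (tension)
  F[2-3] = -1082.7561 N (compression)
  F[2-4] = +496.1573 N (tension)
  F[3-4] = -1514.3650 N (compression)
  F[3-5] = +0.0000 N (tension)
  F[4-5] = -0.0000 N (compression)
  Rx@0 = +945.2500 N
  Ry@0 = +2908.6207 N
  Ry@4 = +1430.7793 N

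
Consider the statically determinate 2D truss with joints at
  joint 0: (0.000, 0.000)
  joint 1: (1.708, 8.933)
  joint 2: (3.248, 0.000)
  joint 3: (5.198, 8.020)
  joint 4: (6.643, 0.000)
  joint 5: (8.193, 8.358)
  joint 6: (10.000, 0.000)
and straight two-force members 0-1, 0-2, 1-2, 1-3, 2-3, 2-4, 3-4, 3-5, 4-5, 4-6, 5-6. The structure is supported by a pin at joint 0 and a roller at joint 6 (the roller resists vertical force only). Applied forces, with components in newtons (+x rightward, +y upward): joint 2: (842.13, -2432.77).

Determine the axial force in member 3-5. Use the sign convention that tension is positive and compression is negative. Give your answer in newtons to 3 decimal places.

N=7 nodes, M=11 members, R=3 reactions → 2N=14, M+R=14
member 0 (0-1): L=9.0948, (cx,cy)=(0.1878,0.9822)
member 1 (0-2): L=3.2480, (cx,cy)=(1.0000,0.0000)
member 2 (1-2): L=9.0648, (cx,cy)=(0.1699,-0.9855)
member 3 (1-3): L=3.6074, (cx,cy)=(0.9674,-0.2531)
member 4 (2-3): L=8.2537, (cx,cy)=(0.2363,0.9717)
member 5 (2-4): L=3.3950, (cx,cy)=(1.0000,0.0000)
member 6 (3-4): L=8.1491, (cx,cy)=(0.1773,-0.9842)
member 7 (3-5): L=3.0140, (cx,cy)=(0.9937,0.1121)
member 8 (4-5): L=8.5005, (cx,cy)=(0.1823,0.9832)
member 9 (4-6): L=3.3570, (cx,cy)=(1.0000,0.0000)
member 10 (5-6): L=8.5511, (cx,cy)=(0.2113,-0.9774)
solve A·x = −loads:
  F[0-1] = -1672.3619 N (compression)
  F[0-2] = +1156.1982 N (tension)
  F[1-2] = +1832.8713 N (tension)
  F[1-3] = -646.4997 N (compression)
  F[2-3] = +644.7967 N (tension)
  F[2-4] = +473.1130 N (tension)
  F[3-4] = -840.0582 N (compression)
  F[3-5] = -326.2121 N (compression)
  F[4-5] = +840.8426 N (tension)
  F[4-6] = +170.8334 N (tension)
  F[5-6] = -808.4199 N (compression)
  Rx@0 = -842.1300 N
  Ry@0 = +1642.6063 N
  Ry@6 = +790.1637 N

-326.212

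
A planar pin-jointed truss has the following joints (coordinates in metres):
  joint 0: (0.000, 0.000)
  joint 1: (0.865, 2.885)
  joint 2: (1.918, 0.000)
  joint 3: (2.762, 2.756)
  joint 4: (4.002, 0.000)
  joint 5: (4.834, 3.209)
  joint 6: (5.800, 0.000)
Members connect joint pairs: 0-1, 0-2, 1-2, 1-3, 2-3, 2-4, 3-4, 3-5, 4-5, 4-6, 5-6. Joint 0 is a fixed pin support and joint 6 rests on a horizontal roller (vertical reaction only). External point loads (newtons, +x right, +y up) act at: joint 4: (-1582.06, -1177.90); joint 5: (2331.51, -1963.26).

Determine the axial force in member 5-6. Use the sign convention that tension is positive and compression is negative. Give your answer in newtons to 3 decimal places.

N=7 nodes, M=11 members, R=3 reactions → 2N=14, M+R=14
member 0 (0-1): L=3.0119, (cx,cy)=(0.2872,0.9579)
member 1 (0-2): L=1.9180, (cx,cy)=(1.0000,0.0000)
member 2 (1-2): L=3.0712, (cx,cy)=(0.3429,-0.9394)
member 3 (1-3): L=1.9014, (cx,cy)=(0.9977,-0.0678)
member 4 (2-3): L=2.8823, (cx,cy)=(0.2928,0.9562)
member 5 (2-4): L=2.0840, (cx,cy)=(1.0000,0.0000)
member 6 (3-4): L=3.0221, (cx,cy)=(0.4103,-0.9119)
member 7 (3-5): L=2.1209, (cx,cy)=(0.9769,0.2136)
member 8 (4-5): L=3.3151, (cx,cy)=(0.2510,0.9680)
member 9 (4-6): L=1.7980, (cx,cy)=(1.0000,0.0000)
member 10 (5-6): L=3.3512, (cx,cy)=(0.2883,-0.9576)
solve A·x = −loads:
  F[0-1] = +624.1282 N (tension)
  F[0-2] = +570.2032 N (tension)
  F[1-2] = -665.9155 N (compression)
  F[1-3] = +408.5086 N (tension)
  F[2-3] = +654.2262 N (tension)
  F[2-4] = +150.3136 N (tension)
  F[3-4] = -466.0761 N (compression)
  F[3-5] = +809.0408 N (tension)
  F[4-5] = +1655.9360 N (tension)
  F[4-6] = +1125.5435 N (tension)
  F[5-6] = -3904.7318 N (compression)
  Rx@0 = -749.4500 N
  Ry@0 = -597.8349 N
  Ry@6 = +3738.9949 N

-3904.732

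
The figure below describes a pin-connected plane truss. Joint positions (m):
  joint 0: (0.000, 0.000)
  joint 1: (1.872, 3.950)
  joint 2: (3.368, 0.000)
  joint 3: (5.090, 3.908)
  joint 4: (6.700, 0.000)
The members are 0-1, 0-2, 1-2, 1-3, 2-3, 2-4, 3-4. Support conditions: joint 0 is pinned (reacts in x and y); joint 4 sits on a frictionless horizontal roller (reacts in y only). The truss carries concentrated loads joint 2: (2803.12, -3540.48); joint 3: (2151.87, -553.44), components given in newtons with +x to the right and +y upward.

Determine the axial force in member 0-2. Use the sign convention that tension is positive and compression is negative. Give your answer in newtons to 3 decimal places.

N=5 nodes, M=7 members, R=3 reactions → 2N=10, M+R=10
member 0 (0-1): L=4.3711, (cx,cy)=(0.4283,0.9037)
member 1 (0-2): L=3.3680, (cx,cy)=(1.0000,0.0000)
member 2 (1-2): L=4.2238, (cx,cy)=(0.3542,-0.9352)
member 3 (1-3): L=3.2183, (cx,cy)=(0.9999,-0.0131)
member 4 (2-3): L=4.2706, (cx,cy)=(0.4032,0.9151)
member 5 (2-4): L=3.3320, (cx,cy)=(1.0000,0.0000)
member 6 (3-4): L=4.2266, (cx,cy)=(0.3809,-0.9246)
solve A·x = −loads:
  F[0-1] = -706.6517 N (compression)
  F[0-2] = +5257.6230 N (tension)
  F[1-2] = +690.4692 N (tension)
  F[1-3] = -547.2322 N (compression)
  F[2-3] = +3163.3342 N (tension)
  F[2-4] = +1423.5199 N (tension)
  F[3-4] = -3737.0927 N (compression)
  Rx@0 = -4954.9900 N
  Ry@0 = +638.5686 N
  Ry@4 = +3455.3514 N

5257.623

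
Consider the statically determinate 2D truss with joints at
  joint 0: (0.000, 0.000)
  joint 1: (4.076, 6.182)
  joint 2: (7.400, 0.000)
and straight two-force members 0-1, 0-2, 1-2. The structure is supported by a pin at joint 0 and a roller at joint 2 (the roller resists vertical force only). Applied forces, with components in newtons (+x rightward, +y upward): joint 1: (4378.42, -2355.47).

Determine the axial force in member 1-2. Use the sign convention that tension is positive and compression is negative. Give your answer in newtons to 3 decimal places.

N=3 nodes, M=3 members, R=3 reactions → 2N=6, M+R=6
member 0 (0-1): L=7.4048, (cx,cy)=(0.5505,0.8349)
member 1 (0-2): L=7.4000, (cx,cy)=(1.0000,0.0000)
member 2 (1-2): L=7.0190, (cx,cy)=(0.4736,-0.8808)
solve A·x = −loads:
  F[0-1] = +3113.9211 N (tension)
  F[0-2] = +2664.3479 N (tension)
  F[1-2] = -5626.0554 N (compression)
  Rx@0 = -4378.4200 N
  Ry@0 = -2599.7041 N
  Ry@2 = +4955.1741 N

-5626.055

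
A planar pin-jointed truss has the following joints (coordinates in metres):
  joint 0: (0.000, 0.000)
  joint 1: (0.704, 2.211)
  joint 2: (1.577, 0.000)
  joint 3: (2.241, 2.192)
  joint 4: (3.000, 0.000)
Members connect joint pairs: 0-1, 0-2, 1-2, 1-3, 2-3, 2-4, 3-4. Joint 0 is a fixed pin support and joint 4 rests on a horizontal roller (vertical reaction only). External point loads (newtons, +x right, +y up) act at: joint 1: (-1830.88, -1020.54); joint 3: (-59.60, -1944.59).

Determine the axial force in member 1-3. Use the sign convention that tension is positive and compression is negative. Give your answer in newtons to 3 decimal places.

N=5 nodes, M=7 members, R=3 reactions → 2N=10, M+R=10
member 0 (0-1): L=2.3204, (cx,cy)=(0.3034,0.9529)
member 1 (0-2): L=1.5770, (cx,cy)=(1.0000,0.0000)
member 2 (1-2): L=2.3771, (cx,cy)=(0.3673,-0.9301)
member 3 (1-3): L=1.5371, (cx,cy)=(0.9999,-0.0124)
member 4 (2-3): L=2.2904, (cx,cy)=(0.2899,0.9571)
member 5 (2-4): L=1.4230, (cx,cy)=(1.0000,0.0000)
member 6 (3-4): L=2.3197, (cx,cy)=(0.3272,-0.9450)
solve A·x = −loads:
  F[0-1] = -2797.8203 N (compression)
  F[0-2] = -1041.6232 N (compression)
  F[1-2] = +1764.5790 N (tension)
  F[1-3] = +334.0023 N (tension)
  F[2-3] = -1714.9217 N (compression)
  F[2-4] = +103.5970 N (tension)
  F[3-4] = -316.6173 N (compression)
  Rx@0 = +1890.4800 N
  Ry@0 = +2665.9408 N
  Ry@4 = +299.1892 N

334.002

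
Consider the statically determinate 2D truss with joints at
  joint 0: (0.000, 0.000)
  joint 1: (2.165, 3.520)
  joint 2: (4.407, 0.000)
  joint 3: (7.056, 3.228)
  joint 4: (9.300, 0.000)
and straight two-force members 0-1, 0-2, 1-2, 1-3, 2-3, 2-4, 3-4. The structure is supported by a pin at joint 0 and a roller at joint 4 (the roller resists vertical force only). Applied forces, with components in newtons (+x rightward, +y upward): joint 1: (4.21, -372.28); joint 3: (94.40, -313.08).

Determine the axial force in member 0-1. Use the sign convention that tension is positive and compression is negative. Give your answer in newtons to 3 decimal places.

N=5 nodes, M=7 members, R=3 reactions → 2N=10, M+R=10
member 0 (0-1): L=4.1325, (cx,cy)=(0.5239,0.8518)
member 1 (0-2): L=4.4070, (cx,cy)=(1.0000,0.0000)
member 2 (1-2): L=4.1734, (cx,cy)=(0.5372,-0.8434)
member 3 (1-3): L=4.8997, (cx,cy)=(0.9982,-0.0596)
member 4 (2-3): L=4.1758, (cx,cy)=(0.6344,0.7730)
member 5 (2-4): L=4.8930, (cx,cy)=(1.0000,0.0000)
member 6 (3-4): L=3.9314, (cx,cy)=(0.5708,-0.8211)
solve A·x = −loads:
  F[0-1] = -383.6642 N (compression)
  F[0-2] = +299.6097 N (tension)
  F[1-2] = -40.9554 N (compression)
  F[1-3] = -183.5340 N (compression)
  F[2-3] = +44.6861 N (tension)
  F[2-4] = +249.2602 N (tension)
  F[3-4] = -436.6886 N (compression)
  Rx@0 = -98.6100 N
  Ry@0 = +326.7986 N
  Ry@4 = +358.5614 N

-383.664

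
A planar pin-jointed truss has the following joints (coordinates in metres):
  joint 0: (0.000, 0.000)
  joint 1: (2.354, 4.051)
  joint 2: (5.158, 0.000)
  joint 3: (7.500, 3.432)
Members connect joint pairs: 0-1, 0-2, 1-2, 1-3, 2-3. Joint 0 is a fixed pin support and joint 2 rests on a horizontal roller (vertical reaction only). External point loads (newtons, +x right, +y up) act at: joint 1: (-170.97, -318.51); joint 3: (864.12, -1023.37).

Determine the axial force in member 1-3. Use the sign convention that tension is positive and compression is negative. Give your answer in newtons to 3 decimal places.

1454.352

N=4 nodes, M=5 members, R=3 reactions → 2N=8, M+R=8
member 0 (0-1): L=4.6853, (cx,cy)=(0.5024,0.8646)
member 1 (0-2): L=5.1580, (cx,cy)=(1.0000,0.0000)
member 2 (1-2): L=4.9268, (cx,cy)=(0.5691,-0.8222)
member 3 (1-3): L=5.1831, (cx,cy)=(0.9928,-0.1194)
member 4 (2-3): L=4.1549, (cx,cy)=(0.5637,0.8260)
solve A·x = −loads:
  F[0-1] = +846.8453 N (tension)
  F[0-2] = +267.6747 N (tension)
  F[1-2] = -1489.0958 N (compression)
  F[1-3] = +1454.3522 N (tension)
  F[2-3] = -1028.6661 N (compression)
  Rx@0 = -693.1500 N
  Ry@0 = -732.2006 N
  Ry@2 = +2074.0806 N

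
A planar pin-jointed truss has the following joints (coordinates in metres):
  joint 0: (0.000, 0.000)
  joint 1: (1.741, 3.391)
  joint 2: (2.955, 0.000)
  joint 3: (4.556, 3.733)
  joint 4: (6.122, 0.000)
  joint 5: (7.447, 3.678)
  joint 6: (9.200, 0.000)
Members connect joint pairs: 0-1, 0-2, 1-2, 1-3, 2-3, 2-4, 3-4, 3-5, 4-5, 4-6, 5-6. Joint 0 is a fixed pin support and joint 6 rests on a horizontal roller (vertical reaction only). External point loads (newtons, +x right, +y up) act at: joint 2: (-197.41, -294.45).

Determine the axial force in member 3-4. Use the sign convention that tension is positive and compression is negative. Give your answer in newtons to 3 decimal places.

N=7 nodes, M=11 members, R=3 reactions → 2N=14, M+R=14
member 0 (0-1): L=3.8118, (cx,cy)=(0.4567,0.8896)
member 1 (0-2): L=2.9550, (cx,cy)=(1.0000,0.0000)
member 2 (1-2): L=3.6018, (cx,cy)=(0.3371,-0.9415)
member 3 (1-3): L=2.8357, (cx,cy)=(0.9927,0.1206)
member 4 (2-3): L=4.0618, (cx,cy)=(0.3942,0.9190)
member 5 (2-4): L=3.1670, (cx,cy)=(1.0000,0.0000)
member 6 (3-4): L=4.0482, (cx,cy)=(0.3868,-0.9221)
member 7 (3-5): L=2.8915, (cx,cy)=(0.9998,-0.0190)
member 8 (4-5): L=3.9094, (cx,cy)=(0.3389,0.9408)
member 9 (4-6): L=3.0780, (cx,cy)=(1.0000,0.0000)
member 10 (5-6): L=4.0744, (cx,cy)=(0.4302,-0.9027)
solve A·x = −loads:
  F[0-1] = -224.6780 N (compression)
  F[0-2] = -94.7911 N (compression)
  F[1-2] = +190.7574 N (tension)
  F[1-3] = -168.1424 N (compression)
  F[2-3] = +124.9723 N (tension)
  F[2-4] = +117.6564 N (tension)
  F[3-4] = -100.9391 N (compression)
  F[3-5] = -78.6231 N (compression)
  F[4-5] = +98.9364 N (tension)
  F[4-6] = +45.0766 N (tension)
  F[5-6] = -104.7690 N (compression)
  Rx@0 = +197.4100 N
  Ry@0 = +199.8739 N
  Ry@6 = +94.5761 N

-100.939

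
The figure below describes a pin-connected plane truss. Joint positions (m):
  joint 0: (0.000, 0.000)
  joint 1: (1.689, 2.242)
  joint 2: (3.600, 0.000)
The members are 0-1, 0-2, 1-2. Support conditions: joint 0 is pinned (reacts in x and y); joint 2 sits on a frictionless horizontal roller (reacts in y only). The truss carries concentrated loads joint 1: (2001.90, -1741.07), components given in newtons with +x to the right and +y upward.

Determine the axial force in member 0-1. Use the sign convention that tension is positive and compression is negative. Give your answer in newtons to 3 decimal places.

N=3 nodes, M=3 members, R=3 reactions → 2N=6, M+R=6
member 0 (0-1): L=2.8070, (cx,cy)=(0.6017,0.7987)
member 1 (0-2): L=3.6000, (cx,cy)=(1.0000,0.0000)
member 2 (1-2): L=2.9459, (cx,cy)=(0.6487,-0.7611)
solve A·x = −loads:
  F[0-1] = +403.7993 N (tension)
  F[0-2] = +1758.9305 N (tension)
  F[1-2] = -2711.5021 N (compression)
  Rx@0 = -2001.9000 N
  Ry@0 = -322.5208 N
  Ry@2 = +2063.5908 N

403.799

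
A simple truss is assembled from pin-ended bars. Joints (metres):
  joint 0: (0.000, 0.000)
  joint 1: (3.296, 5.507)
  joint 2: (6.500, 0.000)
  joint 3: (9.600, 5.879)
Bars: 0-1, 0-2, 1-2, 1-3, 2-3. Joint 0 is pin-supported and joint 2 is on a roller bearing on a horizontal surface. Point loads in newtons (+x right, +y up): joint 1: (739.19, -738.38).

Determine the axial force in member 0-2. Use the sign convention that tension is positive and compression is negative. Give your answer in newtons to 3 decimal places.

582.201

N=4 nodes, M=5 members, R=3 reactions → 2N=8, M+R=8
member 0 (0-1): L=6.4180, (cx,cy)=(0.5136,0.8581)
member 1 (0-2): L=6.5000, (cx,cy)=(1.0000,0.0000)
member 2 (1-2): L=6.3712, (cx,cy)=(0.5029,-0.8644)
member 3 (1-3): L=6.3150, (cx,cy)=(0.9983,0.0589)
member 4 (2-3): L=6.6463, (cx,cy)=(0.4664,0.8846)
solve A·x = −loads:
  F[0-1] = +305.6909 N (tension)
  F[0-2] = +582.2006 N (tension)
  F[1-2] = -1157.7210 N (compression)
  F[1-3] = +0.0000 N (tension)
  F[2-3] = -0.0000 N (compression)
  Rx@0 = -739.1900 N
  Ry@0 = -262.3000 N
  Ry@2 = +1000.6800 N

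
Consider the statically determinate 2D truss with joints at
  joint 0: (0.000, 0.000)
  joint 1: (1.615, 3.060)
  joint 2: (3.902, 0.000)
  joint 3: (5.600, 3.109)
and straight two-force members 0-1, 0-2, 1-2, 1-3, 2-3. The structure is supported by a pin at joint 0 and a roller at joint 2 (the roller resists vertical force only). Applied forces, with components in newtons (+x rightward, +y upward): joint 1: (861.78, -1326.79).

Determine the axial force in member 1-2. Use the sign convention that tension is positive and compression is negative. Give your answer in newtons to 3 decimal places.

N=4 nodes, M=5 members, R=3 reactions → 2N=8, M+R=8
member 0 (0-1): L=3.4600, (cx,cy)=(0.4668,0.8844)
member 1 (0-2): L=3.9020, (cx,cy)=(1.0000,0.0000)
member 2 (1-2): L=3.8202, (cx,cy)=(0.5987,-0.8010)
member 3 (1-3): L=3.9853, (cx,cy)=(0.9999,0.0123)
member 4 (2-3): L=3.5425, (cx,cy)=(0.4793,0.8776)
solve A·x = −loads:
  F[0-1] = -115.1368 N (compression)
  F[0-2] = +915.5211 N (tension)
  F[1-2] = -1529.2866 N (compression)
  F[1-3] = -0.0000 N (compression)
  F[2-3] = +0.0000 N (tension)
  Rx@0 = -861.7800 N
  Ry@0 = +101.8252 N
  Ry@2 = +1224.9648 N

-1529.287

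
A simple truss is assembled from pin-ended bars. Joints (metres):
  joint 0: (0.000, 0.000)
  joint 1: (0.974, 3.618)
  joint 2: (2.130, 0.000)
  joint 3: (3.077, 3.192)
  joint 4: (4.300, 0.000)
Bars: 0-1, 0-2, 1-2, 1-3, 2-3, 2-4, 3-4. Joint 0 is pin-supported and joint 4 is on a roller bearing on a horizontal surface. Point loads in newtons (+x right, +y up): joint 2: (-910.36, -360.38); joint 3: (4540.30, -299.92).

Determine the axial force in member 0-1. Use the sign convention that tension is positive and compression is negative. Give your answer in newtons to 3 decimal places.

N=5 nodes, M=7 members, R=3 reactions → 2N=10, M+R=10
member 0 (0-1): L=3.7468, (cx,cy)=(0.2600,0.9656)
member 1 (0-2): L=2.1300, (cx,cy)=(1.0000,0.0000)
member 2 (1-2): L=3.7982, (cx,cy)=(0.3044,-0.9526)
member 3 (1-3): L=2.1457, (cx,cy)=(0.9801,-0.1985)
member 4 (2-3): L=3.3295, (cx,cy)=(0.2844,0.9587)
member 5 (2-4): L=2.1700, (cx,cy)=(1.0000,0.0000)
member 6 (3-4): L=3.4183, (cx,cy)=(0.3578,-0.9338)
solve A·x = −loads:
  F[0-1] = +3213.6958 N (tension)
  F[0-2] = +2794.5259 N (tension)
  F[1-2] = -3673.1595 N (compression)
  F[1-3] = +1993.0338 N (tension)
  F[2-3] = +4025.5423 N (tension)
  F[2-4] = +1441.9721 N (tension)
  F[3-4] = -4030.2984 N (compression)
  Rx@0 = -3629.9400 N
  Ry@0 = -3103.2118 N
  Ry@4 = +3763.5118 N

3213.696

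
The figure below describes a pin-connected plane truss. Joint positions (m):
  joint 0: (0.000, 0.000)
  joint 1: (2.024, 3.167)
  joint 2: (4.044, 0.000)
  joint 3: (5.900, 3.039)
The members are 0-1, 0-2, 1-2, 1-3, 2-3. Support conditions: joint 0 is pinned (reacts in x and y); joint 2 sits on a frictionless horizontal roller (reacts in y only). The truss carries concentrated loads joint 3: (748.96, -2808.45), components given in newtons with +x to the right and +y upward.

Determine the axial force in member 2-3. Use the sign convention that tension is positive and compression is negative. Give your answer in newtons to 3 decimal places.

N=4 nodes, M=5 members, R=3 reactions → 2N=8, M+R=8
member 0 (0-1): L=3.7585, (cx,cy)=(0.5385,0.8426)
member 1 (0-2): L=4.0440, (cx,cy)=(1.0000,0.0000)
member 2 (1-2): L=3.7564, (cx,cy)=(0.5378,-0.8431)
member 3 (1-3): L=3.8781, (cx,cy)=(0.9995,-0.0330)
member 4 (2-3): L=3.5609, (cx,cy)=(0.5212,0.8534)
solve A·x = −loads:
  F[0-1] = +2197.6402 N (tension)
  F[0-2] = -434.4912 N (compression)
  F[1-2] = -2290.9928 N (compression)
  F[1-3] = +2416.7578 N (tension)
  F[2-3] = -3197.3224 N (compression)
  Rx@0 = -748.9600 N
  Ry@0 = -1851.7736 N
  Ry@2 = +4660.2236 N

-3197.322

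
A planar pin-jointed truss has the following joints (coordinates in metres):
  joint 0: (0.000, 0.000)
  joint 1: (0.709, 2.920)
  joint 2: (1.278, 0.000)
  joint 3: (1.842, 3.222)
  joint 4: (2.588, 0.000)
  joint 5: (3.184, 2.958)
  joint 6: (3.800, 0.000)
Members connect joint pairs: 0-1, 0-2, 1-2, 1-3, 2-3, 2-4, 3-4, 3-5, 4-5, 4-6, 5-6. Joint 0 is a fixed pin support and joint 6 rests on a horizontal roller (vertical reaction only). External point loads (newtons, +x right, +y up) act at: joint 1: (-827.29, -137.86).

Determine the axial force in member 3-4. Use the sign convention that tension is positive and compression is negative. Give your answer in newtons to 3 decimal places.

N=7 nodes, M=11 members, R=3 reactions → 2N=14, M+R=14
member 0 (0-1): L=3.0048, (cx,cy)=(0.2360,0.9718)
member 1 (0-2): L=1.2780, (cx,cy)=(1.0000,0.0000)
member 2 (1-2): L=2.9749, (cx,cy)=(0.1913,-0.9815)
member 3 (1-3): L=1.1726, (cx,cy)=(0.9663,0.2576)
member 4 (2-3): L=3.2710, (cx,cy)=(0.1724,0.9850)
member 5 (2-4): L=1.3100, (cx,cy)=(1.0000,0.0000)
member 6 (3-4): L=3.3072, (cx,cy)=(0.2256,-0.9742)
member 7 (3-5): L=1.3677, (cx,cy)=(0.9812,-0.1930)
member 8 (4-5): L=3.0174, (cx,cy)=(0.1975,0.9803)
member 9 (4-6): L=1.2120, (cx,cy)=(1.0000,0.0000)
member 10 (5-6): L=3.0215, (cx,cy)=(0.2039,-0.9790)
solve A·x = −loads:
  F[0-1] = -769.5745 N (compression)
  F[0-2] = -645.7070 N (compression)
  F[1-2] = +757.4651 N (tension)
  F[1-3] = +518.3164 N (tension)
  F[2-3] = -754.7857 N (compression)
  F[2-4] = -370.6863 N (compression)
  F[3-4] = +577.5781 N (tension)
  F[3-5] = +245.0118 N (tension)
  F[4-5] = -574.0009 N (compression)
  F[4-6] = -127.0287 N (compression)
  F[5-6] = +623.0717 N (tension)
  Rx@0 = +827.2900 N
  Ry@0 = +747.8453 N
  Ry@6 = -609.9853 N

577.578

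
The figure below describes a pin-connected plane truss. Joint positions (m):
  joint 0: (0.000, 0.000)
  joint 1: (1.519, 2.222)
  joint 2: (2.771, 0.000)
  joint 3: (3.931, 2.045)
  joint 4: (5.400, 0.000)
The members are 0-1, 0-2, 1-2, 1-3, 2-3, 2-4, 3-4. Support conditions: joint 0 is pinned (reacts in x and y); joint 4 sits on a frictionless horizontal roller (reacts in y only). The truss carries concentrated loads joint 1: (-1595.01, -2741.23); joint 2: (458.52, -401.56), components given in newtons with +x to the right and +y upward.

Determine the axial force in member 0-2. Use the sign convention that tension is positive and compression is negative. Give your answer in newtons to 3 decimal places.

792.646

N=5 nodes, M=7 members, R=3 reactions → 2N=10, M+R=10
member 0 (0-1): L=2.6916, (cx,cy)=(0.5644,0.8255)
member 1 (0-2): L=2.7710, (cx,cy)=(1.0000,0.0000)
member 2 (1-2): L=2.5504, (cx,cy)=(0.4909,-0.8712)
member 3 (1-3): L=2.4185, (cx,cy)=(0.9973,-0.0732)
member 4 (2-3): L=2.3511, (cx,cy)=(0.4934,0.8698)
member 5 (2-4): L=2.6290, (cx,cy)=(1.0000,0.0000)
member 6 (3-4): L=2.5179, (cx,cy)=(0.5834,-0.8122)
solve A·x = −loads:
  F[0-1] = -3418.3280 N (compression)
  F[0-2] = +792.6465 N (tension)
  F[1-2] = +126.0048 N (tension)
  F[1-3] = -397.0462 N (compression)
  F[2-3] = +335.4554 N (tension)
  F[2-4] = +230.4718 N (tension)
  F[3-4] = -395.0391 N (compression)
  Rx@0 = +1136.4900 N
  Ry@0 = +2821.9495 N
  Ry@4 = +320.8405 N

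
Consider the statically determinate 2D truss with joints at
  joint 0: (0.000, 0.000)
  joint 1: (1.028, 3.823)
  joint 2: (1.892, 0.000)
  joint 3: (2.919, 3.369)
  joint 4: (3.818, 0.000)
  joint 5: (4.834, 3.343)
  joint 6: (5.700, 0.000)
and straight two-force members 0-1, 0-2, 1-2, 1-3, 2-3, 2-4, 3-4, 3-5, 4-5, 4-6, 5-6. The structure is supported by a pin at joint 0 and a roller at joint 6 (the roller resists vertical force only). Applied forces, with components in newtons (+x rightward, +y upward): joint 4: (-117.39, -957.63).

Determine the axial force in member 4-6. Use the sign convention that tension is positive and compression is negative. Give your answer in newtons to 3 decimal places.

166.165

N=7 nodes, M=11 members, R=3 reactions → 2N=14, M+R=14
member 0 (0-1): L=3.9588, (cx,cy)=(0.2597,0.9657)
member 1 (0-2): L=1.8920, (cx,cy)=(1.0000,0.0000)
member 2 (1-2): L=3.9194, (cx,cy)=(0.2204,-0.9754)
member 3 (1-3): L=1.9447, (cx,cy)=(0.9724,-0.2335)
member 4 (2-3): L=3.5221, (cx,cy)=(0.2916,0.9565)
member 5 (2-4): L=1.9260, (cx,cy)=(1.0000,0.0000)
member 6 (3-4): L=3.4869, (cx,cy)=(0.2578,-0.9662)
member 7 (3-5): L=1.9152, (cx,cy)=(0.9999,-0.0136)
member 8 (4-5): L=3.4940, (cx,cy)=(0.2908,0.9568)
member 9 (4-6): L=1.8820, (cx,cy)=(1.0000,0.0000)
member 10 (5-6): L=3.4533, (cx,cy)=(0.2508,-0.9680)
solve A·x = −loads:
  F[0-1] = -327.4176 N (compression)
  F[0-2] = -32.3680 N (compression)
  F[1-2] = +364.8859 N (tension)
  F[1-3] = -170.1595 N (compression)
  F[2-3] = -372.0792 N (compression)
  F[2-4] = +156.5627 N (tension)
  F[3-4] = +332.3031 N (tension)
  F[3-5] = -359.6613 N (compression)
  F[4-5] = +665.3107 N (tension)
  F[4-6] = +166.1653 N (tension)
  F[5-6] = -662.6171 N (compression)
  Rx@0 = +117.3900 N
  Ry@0 = +316.1859 N
  Ry@6 = +641.4441 N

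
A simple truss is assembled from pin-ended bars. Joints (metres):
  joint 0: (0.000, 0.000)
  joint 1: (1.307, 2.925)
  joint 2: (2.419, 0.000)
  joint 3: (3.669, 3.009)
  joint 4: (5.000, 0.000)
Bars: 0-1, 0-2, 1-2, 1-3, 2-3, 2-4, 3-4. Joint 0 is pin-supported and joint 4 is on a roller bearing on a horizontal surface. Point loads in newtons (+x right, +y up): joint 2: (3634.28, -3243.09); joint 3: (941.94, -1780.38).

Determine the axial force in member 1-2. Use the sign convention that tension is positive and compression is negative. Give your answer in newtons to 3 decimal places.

1642.482

N=5 nodes, M=7 members, R=3 reactions → 2N=10, M+R=10
member 0 (0-1): L=3.2037, (cx,cy)=(0.4080,0.9130)
member 1 (0-2): L=2.4190, (cx,cy)=(1.0000,0.0000)
member 2 (1-2): L=3.1292, (cx,cy)=(0.3554,-0.9347)
member 3 (1-3): L=2.3635, (cx,cy)=(0.9994,0.0355)
member 4 (2-3): L=3.2583, (cx,cy)=(0.3836,0.9235)
member 5 (2-4): L=2.5810, (cx,cy)=(1.0000,0.0000)
member 6 (3-4): L=3.2902, (cx,cy)=(0.4045,-0.9145)
solve A·x = −loads:
  F[0-1] = -1731.8322 N (compression)
  F[0-2] = +5282.7421 N (tension)
  F[1-2] = +1642.4815 N (tension)
  F[1-3] = -1291.0056 N (compression)
  F[2-3] = +1849.3125 N (tension)
  F[2-4] = +1522.6699 N (tension)
  F[3-4] = -3764.0426 N (compression)
  Rx@0 = -4576.2200 N
  Ry@0 = +1581.1607 N
  Ry@4 = +3442.3093 N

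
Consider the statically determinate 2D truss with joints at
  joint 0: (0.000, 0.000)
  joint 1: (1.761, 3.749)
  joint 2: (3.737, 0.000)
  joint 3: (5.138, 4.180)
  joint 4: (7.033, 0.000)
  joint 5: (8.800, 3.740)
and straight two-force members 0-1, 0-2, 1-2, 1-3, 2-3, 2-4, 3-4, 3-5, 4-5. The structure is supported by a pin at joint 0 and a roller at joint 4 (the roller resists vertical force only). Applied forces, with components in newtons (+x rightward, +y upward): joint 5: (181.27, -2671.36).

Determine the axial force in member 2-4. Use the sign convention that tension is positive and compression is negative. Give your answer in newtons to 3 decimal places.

N=6 nodes, M=9 members, R=3 reactions → 2N=12, M+R=12
member 0 (0-1): L=4.1420, (cx,cy)=(0.4252,0.9051)
member 1 (0-2): L=3.7370, (cx,cy)=(1.0000,0.0000)
member 2 (1-2): L=4.2379, (cx,cy)=(0.4663,-0.8846)
member 3 (1-3): L=3.4044, (cx,cy)=(0.9920,0.1266)
member 4 (2-3): L=4.4085, (cx,cy)=(0.3178,0.9482)
member 5 (2-4): L=3.2960, (cx,cy)=(1.0000,0.0000)
member 6 (3-4): L=4.5895, (cx,cy)=(0.4129,-0.9108)
member 7 (3-5): L=3.6883, (cx,cy)=(0.9929,-0.1193)
member 8 (4-5): L=4.1364, (cx,cy)=(0.4272,0.9042)
solve A·x = −loads:
  F[0-1] = +848.0197 N (tension)
  F[0-2] = -179.2719 N (compression)
  F[1-2] = -764.2250 N (compression)
  F[1-3] = +722.6932 N (tension)
  F[2-3] = +713.0285 N (tension)
  F[2-4] = -762.2033 N (compression)
  F[3-4] = -1022.9396 N (compression)
  F[3-5] = +1375.6688 N (tension)
  F[4-5] = -2772.9982 N (compression)
  Rx@0 = -181.2700 N
  Ry@0 = -767.5591 N
  Ry@4 = +3438.9191 N

-762.203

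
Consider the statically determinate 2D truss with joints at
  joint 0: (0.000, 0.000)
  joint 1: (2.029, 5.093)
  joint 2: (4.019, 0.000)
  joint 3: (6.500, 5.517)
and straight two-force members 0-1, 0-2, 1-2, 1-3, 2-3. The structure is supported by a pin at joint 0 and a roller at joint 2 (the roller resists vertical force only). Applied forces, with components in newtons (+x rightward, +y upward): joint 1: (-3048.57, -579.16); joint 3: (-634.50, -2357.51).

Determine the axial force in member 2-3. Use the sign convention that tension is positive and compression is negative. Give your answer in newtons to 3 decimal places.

-2631.156

N=4 nodes, M=5 members, R=3 reactions → 2N=8, M+R=8
member 0 (0-1): L=5.4823, (cx,cy)=(0.3701,0.9290)
member 1 (0-2): L=4.0190, (cx,cy)=(1.0000,0.0000)
member 2 (1-2): L=5.4680, (cx,cy)=(0.3639,-0.9314)
member 3 (1-3): L=4.4911, (cx,cy)=(0.9955,0.0944)
member 4 (2-3): L=6.0492, (cx,cy)=(0.4101,0.9120)
solve A·x = −loads:
  F[0-1] = -3838.2216 N (compression)
  F[0-2] = -2262.5407 N (compression)
  F[1-2] = +3251.6702 N (tension)
  F[1-3] = +446.6316 N (tension)
  F[2-3] = -2631.1562 N (compression)
  Rx@0 = +3683.0700 N
  Ry@0 = +3565.6754 N
  Ry@2 = -629.0054 N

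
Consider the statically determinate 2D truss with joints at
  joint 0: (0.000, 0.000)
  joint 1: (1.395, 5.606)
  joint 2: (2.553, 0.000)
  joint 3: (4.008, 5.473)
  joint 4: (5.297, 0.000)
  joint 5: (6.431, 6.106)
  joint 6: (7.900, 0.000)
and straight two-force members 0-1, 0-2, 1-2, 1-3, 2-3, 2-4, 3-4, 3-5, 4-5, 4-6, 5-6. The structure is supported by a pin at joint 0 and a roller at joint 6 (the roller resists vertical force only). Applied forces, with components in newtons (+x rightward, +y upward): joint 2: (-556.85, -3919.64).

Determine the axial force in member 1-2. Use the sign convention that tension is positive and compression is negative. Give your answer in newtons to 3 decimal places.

N=7 nodes, M=11 members, R=3 reactions → 2N=14, M+R=14
member 0 (0-1): L=5.7770, (cx,cy)=(0.2415,0.9704)
member 1 (0-2): L=2.5530, (cx,cy)=(1.0000,0.0000)
member 2 (1-2): L=5.7244, (cx,cy)=(0.2023,-0.9793)
member 3 (1-3): L=2.6164, (cx,cy)=(0.9987,-0.0508)
member 4 (2-3): L=5.6631, (cx,cy)=(0.2569,0.9664)
member 5 (2-4): L=2.7440, (cx,cy)=(1.0000,0.0000)
member 6 (3-4): L=5.6227, (cx,cy)=(0.2292,-0.9734)
member 7 (3-5): L=2.5043, (cx,cy)=(0.9675,0.2528)
member 8 (4-5): L=6.2104, (cx,cy)=(0.1826,0.9832)
member 9 (4-6): L=2.6030, (cx,cy)=(1.0000,0.0000)
member 10 (5-6): L=6.2802, (cx,cy)=(0.2339,-0.9723)
solve A·x = −loads:
  F[0-1] = -2733.8552 N (compression)
  F[0-2] = +103.3118 N (tension)
  F[1-2] = +2772.4197 N (tension)
  F[1-3] = -1222.5853 N (compression)
  F[2-3] = +1246.3801 N (tension)
  F[2-4] = +900.7770 N (tension)
  F[3-4] = -1453.6670 N (compression)
  F[3-5] = -586.5746 N (compression)
  F[4-5] = +1439.1483 N (tension)
  F[4-6] = +304.7438 N (tension)
  F[5-6] = -1302.8312 N (compression)
  Rx@0 = +556.8500 N
  Ry@0 = +2652.9513 N
  Ry@6 = +1266.6887 N

2772.420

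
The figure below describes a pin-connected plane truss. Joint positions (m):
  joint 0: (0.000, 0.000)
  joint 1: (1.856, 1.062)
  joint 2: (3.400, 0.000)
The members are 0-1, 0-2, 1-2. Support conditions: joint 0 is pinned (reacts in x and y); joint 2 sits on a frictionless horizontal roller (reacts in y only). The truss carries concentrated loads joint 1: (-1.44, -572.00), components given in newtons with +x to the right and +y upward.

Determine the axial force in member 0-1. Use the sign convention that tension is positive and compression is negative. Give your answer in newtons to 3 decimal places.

N=3 nodes, M=3 members, R=3 reactions → 2N=6, M+R=6
member 0 (0-1): L=2.1384, (cx,cy)=(0.8680,0.4966)
member 1 (0-2): L=3.4000, (cx,cy)=(1.0000,0.0000)
member 2 (1-2): L=1.8740, (cx,cy)=(0.8239,-0.5667)
solve A·x = −loads:
  F[0-1] = -523.9284 N (compression)
  F[0-2] = +453.3064 N (tension)
  F[1-2] = -550.1843 N (compression)
  Rx@0 = +1.4400 N
  Ry@0 = +260.2051 N
  Ry@2 = +311.7949 N

-523.928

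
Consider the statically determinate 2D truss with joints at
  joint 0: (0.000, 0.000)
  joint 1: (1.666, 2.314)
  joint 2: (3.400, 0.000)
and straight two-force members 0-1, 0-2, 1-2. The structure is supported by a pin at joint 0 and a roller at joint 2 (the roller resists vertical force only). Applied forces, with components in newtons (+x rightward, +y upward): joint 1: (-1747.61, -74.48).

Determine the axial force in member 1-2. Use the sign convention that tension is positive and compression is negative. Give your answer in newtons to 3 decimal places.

N=3 nodes, M=3 members, R=3 reactions → 2N=6, M+R=6
member 0 (0-1): L=2.8513, (cx,cy)=(0.5843,0.8115)
member 1 (0-2): L=3.4000, (cx,cy)=(1.0000,0.0000)
member 2 (1-2): L=2.8916, (cx,cy)=(0.5997,-0.8002)
solve A·x = −loads:
  F[0-1] = -1512.4036 N (compression)
  F[0-2] = -863.9334 N (compression)
  F[1-2] = +1440.6862 N (tension)
  Rx@0 = +1747.6100 N
  Ry@0 = +1227.3876 N
  Ry@2 = -1152.9076 N

1440.686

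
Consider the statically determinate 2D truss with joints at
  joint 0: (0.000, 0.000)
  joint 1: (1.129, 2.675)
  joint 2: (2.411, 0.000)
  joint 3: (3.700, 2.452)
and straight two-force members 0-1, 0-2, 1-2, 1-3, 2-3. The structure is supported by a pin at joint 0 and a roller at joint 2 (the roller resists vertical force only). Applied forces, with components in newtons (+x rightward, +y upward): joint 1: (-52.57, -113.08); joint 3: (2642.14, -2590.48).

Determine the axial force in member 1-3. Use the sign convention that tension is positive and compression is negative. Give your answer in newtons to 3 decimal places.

N=4 nodes, M=5 members, R=3 reactions → 2N=8, M+R=8
member 0 (0-1): L=2.9035, (cx,cy)=(0.3888,0.9213)
member 1 (0-2): L=2.4110, (cx,cy)=(1.0000,0.0000)
member 2 (1-2): L=2.9663, (cx,cy)=(0.4322,-0.9018)
member 3 (1-3): L=2.5807, (cx,cy)=(0.9963,-0.0864)
member 4 (2-3): L=2.7702, (cx,cy)=(0.4653,0.8851)
solve A·x = −loads:
  F[0-1] = +4291.2768 N (tension)
  F[0-2] = +920.9408 N (tension)
  F[1-2] = -4877.8715 N (compression)
  F[1-3] = +3843.7099 N (tension)
  F[2-3] = -2551.3740 N (compression)
  Rx@0 = -2589.5700 N
  Ry@0 = -3953.5722 N
  Ry@2 = +6657.1322 N

3843.710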